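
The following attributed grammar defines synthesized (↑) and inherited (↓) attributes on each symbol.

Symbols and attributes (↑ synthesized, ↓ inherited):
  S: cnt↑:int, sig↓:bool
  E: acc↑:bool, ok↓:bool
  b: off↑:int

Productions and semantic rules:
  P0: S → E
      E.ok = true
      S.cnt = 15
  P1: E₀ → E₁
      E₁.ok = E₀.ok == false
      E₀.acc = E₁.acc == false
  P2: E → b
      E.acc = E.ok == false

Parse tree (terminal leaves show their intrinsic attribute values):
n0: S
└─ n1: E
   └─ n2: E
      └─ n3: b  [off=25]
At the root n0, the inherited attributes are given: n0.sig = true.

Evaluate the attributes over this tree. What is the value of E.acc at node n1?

1. n0.sig = true  [given at root]
2. n1.ok = true  [true]
3. n2.ok = false  [E₀.ok == false]
4. n3.off = 25  [terminal]
5. n2.acc = true  [E.ok == false]
6. n1.acc = false  [E₁.acc == false]
7. n0.cnt = 15  [15]

false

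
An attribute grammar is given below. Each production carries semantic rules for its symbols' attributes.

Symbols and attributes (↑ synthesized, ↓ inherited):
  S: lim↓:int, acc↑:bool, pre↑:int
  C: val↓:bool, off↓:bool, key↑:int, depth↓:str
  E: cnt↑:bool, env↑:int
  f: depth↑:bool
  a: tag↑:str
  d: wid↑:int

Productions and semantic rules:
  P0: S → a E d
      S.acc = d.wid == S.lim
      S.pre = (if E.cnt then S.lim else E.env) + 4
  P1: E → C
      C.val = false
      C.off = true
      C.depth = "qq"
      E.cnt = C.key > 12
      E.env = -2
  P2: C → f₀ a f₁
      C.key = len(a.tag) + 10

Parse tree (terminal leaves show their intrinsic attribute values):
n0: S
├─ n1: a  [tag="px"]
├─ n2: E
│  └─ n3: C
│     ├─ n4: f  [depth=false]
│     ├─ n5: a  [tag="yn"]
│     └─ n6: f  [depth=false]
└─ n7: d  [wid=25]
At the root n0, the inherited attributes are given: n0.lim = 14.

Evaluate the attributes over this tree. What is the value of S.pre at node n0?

1. n0.lim = 14  [given at root]
2. n1.tag = "px"  [terminal]
3. n3.val = false  [false]
4. n3.off = true  [true]
5. n3.depth = "qq"  ["qq"]
6. n4.depth = false  [terminal]
7. n5.tag = "yn"  [terminal]
8. n6.depth = false  [terminal]
9. n3.key = 12  [len(a.tag) + 10]
10. n2.cnt = false  [C.key > 12]
11. n2.env = -2  [-2]
12. n7.wid = 25  [terminal]
13. n0.acc = false  [d.wid == S.lim]
14. n0.pre = 2  [(if E.cnt then S.lim else E.env) + 4]

2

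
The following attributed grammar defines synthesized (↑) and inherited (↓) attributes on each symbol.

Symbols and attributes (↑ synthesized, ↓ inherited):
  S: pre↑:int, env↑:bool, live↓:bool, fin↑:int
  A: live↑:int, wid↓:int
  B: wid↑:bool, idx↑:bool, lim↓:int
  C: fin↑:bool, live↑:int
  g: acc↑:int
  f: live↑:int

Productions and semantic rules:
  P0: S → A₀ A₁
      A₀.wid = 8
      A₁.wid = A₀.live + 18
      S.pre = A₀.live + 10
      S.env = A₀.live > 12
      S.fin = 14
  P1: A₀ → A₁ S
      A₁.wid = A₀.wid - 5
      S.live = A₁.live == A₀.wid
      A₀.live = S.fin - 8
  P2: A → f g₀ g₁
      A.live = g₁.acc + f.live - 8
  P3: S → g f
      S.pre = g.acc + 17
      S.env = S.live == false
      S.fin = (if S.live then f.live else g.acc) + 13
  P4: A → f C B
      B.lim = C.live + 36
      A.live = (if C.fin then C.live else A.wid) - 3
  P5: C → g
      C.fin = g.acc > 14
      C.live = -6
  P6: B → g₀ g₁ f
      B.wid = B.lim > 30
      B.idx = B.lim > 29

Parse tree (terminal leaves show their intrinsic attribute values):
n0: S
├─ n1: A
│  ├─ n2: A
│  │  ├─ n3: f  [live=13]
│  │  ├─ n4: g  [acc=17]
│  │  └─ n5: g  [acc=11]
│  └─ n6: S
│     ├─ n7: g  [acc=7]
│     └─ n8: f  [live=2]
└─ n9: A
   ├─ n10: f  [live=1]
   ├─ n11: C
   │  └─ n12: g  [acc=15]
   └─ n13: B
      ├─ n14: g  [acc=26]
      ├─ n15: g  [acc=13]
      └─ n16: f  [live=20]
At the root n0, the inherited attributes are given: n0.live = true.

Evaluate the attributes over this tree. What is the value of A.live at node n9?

1. n0.live = true  [given at root]
2. n1.wid = 8  [8]
3. n2.wid = 3  [A₀.wid - 5]
4. n3.live = 13  [terminal]
5. n4.acc = 17  [terminal]
6. n5.acc = 11  [terminal]
7. n2.live = 16  [g₁.acc + f.live - 8]
8. n6.live = false  [A₁.live == A₀.wid]
9. n7.acc = 7  [terminal]
10. n8.live = 2  [terminal]
11. n6.pre = 24  [g.acc + 17]
12. n6.env = true  [S.live == false]
13. n6.fin = 20  [(if S.live then f.live else g.acc) + 13]
14. n1.live = 12  [S.fin - 8]
15. n9.wid = 30  [A₀.live + 18]
16. n10.live = 1  [terminal]
17. n12.acc = 15  [terminal]
18. n11.fin = true  [g.acc > 14]
19. n11.live = -6  [-6]
20. n13.lim = 30  [C.live + 36]
21. n14.acc = 26  [terminal]
22. n15.acc = 13  [terminal]
23. n16.live = 20  [terminal]
24. n13.wid = false  [B.lim > 30]
25. n13.idx = true  [B.lim > 29]
26. n9.live = -9  [(if C.fin then C.live else A.wid) - 3]
27. n0.pre = 22  [A₀.live + 10]
28. n0.env = false  [A₀.live > 12]
29. n0.fin = 14  [14]

-9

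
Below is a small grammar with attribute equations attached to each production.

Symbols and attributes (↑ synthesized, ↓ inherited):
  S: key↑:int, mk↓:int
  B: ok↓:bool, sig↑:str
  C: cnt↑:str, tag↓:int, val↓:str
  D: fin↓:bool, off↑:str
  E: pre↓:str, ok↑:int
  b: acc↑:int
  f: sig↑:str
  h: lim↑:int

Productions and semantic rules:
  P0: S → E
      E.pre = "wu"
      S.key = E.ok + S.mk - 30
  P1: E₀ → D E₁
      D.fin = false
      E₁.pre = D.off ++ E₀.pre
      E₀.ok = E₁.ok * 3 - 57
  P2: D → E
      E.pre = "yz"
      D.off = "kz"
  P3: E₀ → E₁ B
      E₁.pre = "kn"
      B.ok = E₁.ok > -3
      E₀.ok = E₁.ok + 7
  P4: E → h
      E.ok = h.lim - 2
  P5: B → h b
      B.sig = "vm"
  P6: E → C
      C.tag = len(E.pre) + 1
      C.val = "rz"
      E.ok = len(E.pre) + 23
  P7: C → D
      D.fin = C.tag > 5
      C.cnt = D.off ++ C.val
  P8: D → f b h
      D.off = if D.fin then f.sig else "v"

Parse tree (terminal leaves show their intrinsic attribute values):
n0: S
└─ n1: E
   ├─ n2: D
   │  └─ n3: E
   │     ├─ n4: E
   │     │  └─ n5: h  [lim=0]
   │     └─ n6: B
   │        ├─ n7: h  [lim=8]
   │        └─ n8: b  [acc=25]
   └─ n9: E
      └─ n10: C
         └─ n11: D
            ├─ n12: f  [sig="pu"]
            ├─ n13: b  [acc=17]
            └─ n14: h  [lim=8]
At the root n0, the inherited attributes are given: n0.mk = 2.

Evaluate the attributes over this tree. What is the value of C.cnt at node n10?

"vrz"

1. n0.mk = 2  [given at root]
2. n1.pre = "wu"  ["wu"]
3. n2.fin = false  [false]
4. n3.pre = "yz"  ["yz"]
5. n4.pre = "kn"  ["kn"]
6. n5.lim = 0  [terminal]
7. n4.ok = -2  [h.lim - 2]
8. n6.ok = true  [E₁.ok > -3]
9. n7.lim = 8  [terminal]
10. n8.acc = 25  [terminal]
11. n6.sig = "vm"  ["vm"]
12. n3.ok = 5  [E₁.ok + 7]
13. n2.off = "kz"  ["kz"]
14. n9.pre = "kzwu"  [D.off ++ E₀.pre]
15. n10.tag = 5  [len(E.pre) + 1]
16. n10.val = "rz"  ["rz"]
17. n11.fin = false  [C.tag > 5]
18. n12.sig = "pu"  [terminal]
19. n13.acc = 17  [terminal]
20. n14.lim = 8  [terminal]
21. n11.off = "v"  [if D.fin then f.sig else "v"]
22. n10.cnt = "vrz"  [D.off ++ C.val]
23. n9.ok = 27  [len(E.pre) + 23]
24. n1.ok = 24  [E₁.ok * 3 - 57]
25. n0.key = -4  [E.ok + S.mk - 30]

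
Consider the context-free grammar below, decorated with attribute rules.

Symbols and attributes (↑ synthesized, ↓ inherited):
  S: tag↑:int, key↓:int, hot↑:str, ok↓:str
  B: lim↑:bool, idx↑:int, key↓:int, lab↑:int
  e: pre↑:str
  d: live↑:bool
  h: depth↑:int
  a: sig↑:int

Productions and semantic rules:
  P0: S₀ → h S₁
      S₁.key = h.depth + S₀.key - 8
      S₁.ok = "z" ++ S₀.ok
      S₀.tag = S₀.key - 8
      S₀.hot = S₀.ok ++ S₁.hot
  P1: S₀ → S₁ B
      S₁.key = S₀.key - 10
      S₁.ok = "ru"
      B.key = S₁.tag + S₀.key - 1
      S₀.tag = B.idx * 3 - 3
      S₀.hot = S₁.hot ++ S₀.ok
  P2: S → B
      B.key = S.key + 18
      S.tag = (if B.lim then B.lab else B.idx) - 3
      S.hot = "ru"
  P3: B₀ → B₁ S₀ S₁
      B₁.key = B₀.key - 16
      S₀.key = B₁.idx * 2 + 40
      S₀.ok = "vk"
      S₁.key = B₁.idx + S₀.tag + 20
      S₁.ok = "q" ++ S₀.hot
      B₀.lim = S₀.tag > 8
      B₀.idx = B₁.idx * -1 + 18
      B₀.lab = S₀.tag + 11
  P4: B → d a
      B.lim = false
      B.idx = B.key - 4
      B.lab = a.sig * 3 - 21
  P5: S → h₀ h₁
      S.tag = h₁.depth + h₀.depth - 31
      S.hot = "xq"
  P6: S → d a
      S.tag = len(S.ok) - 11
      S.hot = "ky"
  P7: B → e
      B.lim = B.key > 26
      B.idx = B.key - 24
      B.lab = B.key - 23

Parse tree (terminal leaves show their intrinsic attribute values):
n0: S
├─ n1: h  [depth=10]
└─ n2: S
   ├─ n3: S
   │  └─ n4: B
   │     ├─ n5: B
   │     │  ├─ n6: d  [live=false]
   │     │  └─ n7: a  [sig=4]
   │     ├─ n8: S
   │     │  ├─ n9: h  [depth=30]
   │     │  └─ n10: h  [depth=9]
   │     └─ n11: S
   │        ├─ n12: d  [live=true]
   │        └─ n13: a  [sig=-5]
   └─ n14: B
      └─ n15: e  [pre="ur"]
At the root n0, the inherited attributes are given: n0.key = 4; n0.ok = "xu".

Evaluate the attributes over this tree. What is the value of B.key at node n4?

1. n0.key = 4  [given at root]
2. n0.ok = "xu"  [given at root]
3. n1.depth = 10  [terminal]
4. n2.key = 6  [h.depth + S₀.key - 8]
5. n2.ok = "zxu"  ["z" ++ S₀.ok]
6. n3.key = -4  [S₀.key - 10]
7. n3.ok = "ru"  ["ru"]
8. n4.key = 14  [S.key + 18]
9. n5.key = -2  [B₀.key - 16]
10. n6.live = false  [terminal]
11. n7.sig = 4  [terminal]
12. n5.lim = false  [false]
13. n5.idx = -6  [B.key - 4]
14. n5.lab = -9  [a.sig * 3 - 21]
15. n8.key = 28  [B₁.idx * 2 + 40]
16. n8.ok = "vk"  ["vk"]
17. n9.depth = 30  [terminal]
18. n10.depth = 9  [terminal]
19. n8.tag = 8  [h₁.depth + h₀.depth - 31]
20. n8.hot = "xq"  ["xq"]
21. n11.key = 22  [B₁.idx + S₀.tag + 20]
22. n11.ok = "qxq"  ["q" ++ S₀.hot]
23. n12.live = true  [terminal]
24. n13.sig = -5  [terminal]
25. n11.tag = -8  [len(S.ok) - 11]
26. n11.hot = "ky"  ["ky"]
27. n4.lim = false  [S₀.tag > 8]
28. n4.idx = 24  [B₁.idx * -1 + 18]
29. n4.lab = 19  [S₀.tag + 11]
30. n3.tag = 21  [(if B.lim then B.lab else B.idx) - 3]
31. n3.hot = "ru"  ["ru"]
32. n14.key = 26  [S₁.tag + S₀.key - 1]
33. n15.pre = "ur"  [terminal]
34. n14.lim = false  [B.key > 26]
35. n14.idx = 2  [B.key - 24]
36. n14.lab = 3  [B.key - 23]
37. n2.tag = 3  [B.idx * 3 - 3]
38. n2.hot = "ruzxu"  [S₁.hot ++ S₀.ok]
39. n0.tag = -4  [S₀.key - 8]
40. n0.hot = "xuruzxu"  [S₀.ok ++ S₁.hot]

14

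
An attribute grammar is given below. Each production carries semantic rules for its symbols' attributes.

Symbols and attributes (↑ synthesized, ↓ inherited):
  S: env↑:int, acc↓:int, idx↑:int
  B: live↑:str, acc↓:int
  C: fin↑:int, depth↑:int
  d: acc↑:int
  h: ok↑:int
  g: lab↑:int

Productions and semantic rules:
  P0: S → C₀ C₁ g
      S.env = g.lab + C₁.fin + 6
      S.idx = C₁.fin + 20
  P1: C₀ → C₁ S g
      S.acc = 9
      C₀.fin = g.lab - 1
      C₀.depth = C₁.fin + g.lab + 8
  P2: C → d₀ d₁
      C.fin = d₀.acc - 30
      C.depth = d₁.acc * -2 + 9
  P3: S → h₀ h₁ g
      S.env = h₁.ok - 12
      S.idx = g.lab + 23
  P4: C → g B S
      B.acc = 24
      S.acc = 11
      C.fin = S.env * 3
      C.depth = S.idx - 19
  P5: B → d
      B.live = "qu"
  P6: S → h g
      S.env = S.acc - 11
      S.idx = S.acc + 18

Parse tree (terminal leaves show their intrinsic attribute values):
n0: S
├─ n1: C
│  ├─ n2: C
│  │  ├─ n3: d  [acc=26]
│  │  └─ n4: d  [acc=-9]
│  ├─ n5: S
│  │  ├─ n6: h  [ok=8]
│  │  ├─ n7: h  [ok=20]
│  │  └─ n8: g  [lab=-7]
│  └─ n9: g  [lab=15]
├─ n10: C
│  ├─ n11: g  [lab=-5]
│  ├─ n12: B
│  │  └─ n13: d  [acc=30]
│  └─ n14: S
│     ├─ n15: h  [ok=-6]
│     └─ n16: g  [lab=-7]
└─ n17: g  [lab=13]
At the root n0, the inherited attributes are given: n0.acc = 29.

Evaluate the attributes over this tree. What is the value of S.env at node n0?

19

1. n0.acc = 29  [given at root]
2. n3.acc = 26  [terminal]
3. n4.acc = -9  [terminal]
4. n2.fin = -4  [d₀.acc - 30]
5. n2.depth = 27  [d₁.acc * -2 + 9]
6. n5.acc = 9  [9]
7. n6.ok = 8  [terminal]
8. n7.ok = 20  [terminal]
9. n8.lab = -7  [terminal]
10. n5.env = 8  [h₁.ok - 12]
11. n5.idx = 16  [g.lab + 23]
12. n9.lab = 15  [terminal]
13. n1.fin = 14  [g.lab - 1]
14. n1.depth = 19  [C₁.fin + g.lab + 8]
15. n11.lab = -5  [terminal]
16. n12.acc = 24  [24]
17. n13.acc = 30  [terminal]
18. n12.live = "qu"  ["qu"]
19. n14.acc = 11  [11]
20. n15.ok = -6  [terminal]
21. n16.lab = -7  [terminal]
22. n14.env = 0  [S.acc - 11]
23. n14.idx = 29  [S.acc + 18]
24. n10.fin = 0  [S.env * 3]
25. n10.depth = 10  [S.idx - 19]
26. n17.lab = 13  [terminal]
27. n0.env = 19  [g.lab + C₁.fin + 6]
28. n0.idx = 20  [C₁.fin + 20]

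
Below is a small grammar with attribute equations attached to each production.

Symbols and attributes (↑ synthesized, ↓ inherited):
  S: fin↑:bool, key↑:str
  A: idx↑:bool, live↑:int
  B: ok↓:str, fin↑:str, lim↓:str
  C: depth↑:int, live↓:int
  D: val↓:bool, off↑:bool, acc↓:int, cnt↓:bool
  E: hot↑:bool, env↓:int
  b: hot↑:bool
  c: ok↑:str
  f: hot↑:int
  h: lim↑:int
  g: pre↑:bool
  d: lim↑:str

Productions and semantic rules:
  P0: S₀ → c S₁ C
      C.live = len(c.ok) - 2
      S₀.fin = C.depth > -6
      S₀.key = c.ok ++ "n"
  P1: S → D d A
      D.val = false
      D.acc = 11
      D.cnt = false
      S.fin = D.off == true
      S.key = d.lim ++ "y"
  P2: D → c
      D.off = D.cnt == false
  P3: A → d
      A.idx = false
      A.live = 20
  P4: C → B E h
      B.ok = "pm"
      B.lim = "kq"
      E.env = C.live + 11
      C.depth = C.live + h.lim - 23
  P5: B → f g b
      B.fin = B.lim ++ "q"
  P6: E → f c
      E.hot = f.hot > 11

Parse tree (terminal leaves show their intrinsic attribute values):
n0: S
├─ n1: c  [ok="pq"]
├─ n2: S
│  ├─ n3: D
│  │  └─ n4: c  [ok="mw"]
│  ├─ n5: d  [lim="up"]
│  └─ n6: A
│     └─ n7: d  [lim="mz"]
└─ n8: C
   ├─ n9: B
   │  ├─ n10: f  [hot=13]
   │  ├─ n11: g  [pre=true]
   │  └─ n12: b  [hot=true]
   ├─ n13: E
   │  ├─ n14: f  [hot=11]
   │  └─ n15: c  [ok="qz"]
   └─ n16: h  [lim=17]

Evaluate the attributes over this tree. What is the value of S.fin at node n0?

false

1. n1.ok = "pq"  [terminal]
2. n3.val = false  [false]
3. n3.acc = 11  [11]
4. n3.cnt = false  [false]
5. n4.ok = "mw"  [terminal]
6. n3.off = true  [D.cnt == false]
7. n5.lim = "up"  [terminal]
8. n7.lim = "mz"  [terminal]
9. n6.idx = false  [false]
10. n6.live = 20  [20]
11. n2.fin = true  [D.off == true]
12. n2.key = "upy"  [d.lim ++ "y"]
13. n8.live = 0  [len(c.ok) - 2]
14. n9.ok = "pm"  ["pm"]
15. n9.lim = "kq"  ["kq"]
16. n10.hot = 13  [terminal]
17. n11.pre = true  [terminal]
18. n12.hot = true  [terminal]
19. n9.fin = "kqq"  [B.lim ++ "q"]
20. n13.env = 11  [C.live + 11]
21. n14.hot = 11  [terminal]
22. n15.ok = "qz"  [terminal]
23. n13.hot = false  [f.hot > 11]
24. n16.lim = 17  [terminal]
25. n8.depth = -6  [C.live + h.lim - 23]
26. n0.fin = false  [C.depth > -6]
27. n0.key = "pqn"  [c.ok ++ "n"]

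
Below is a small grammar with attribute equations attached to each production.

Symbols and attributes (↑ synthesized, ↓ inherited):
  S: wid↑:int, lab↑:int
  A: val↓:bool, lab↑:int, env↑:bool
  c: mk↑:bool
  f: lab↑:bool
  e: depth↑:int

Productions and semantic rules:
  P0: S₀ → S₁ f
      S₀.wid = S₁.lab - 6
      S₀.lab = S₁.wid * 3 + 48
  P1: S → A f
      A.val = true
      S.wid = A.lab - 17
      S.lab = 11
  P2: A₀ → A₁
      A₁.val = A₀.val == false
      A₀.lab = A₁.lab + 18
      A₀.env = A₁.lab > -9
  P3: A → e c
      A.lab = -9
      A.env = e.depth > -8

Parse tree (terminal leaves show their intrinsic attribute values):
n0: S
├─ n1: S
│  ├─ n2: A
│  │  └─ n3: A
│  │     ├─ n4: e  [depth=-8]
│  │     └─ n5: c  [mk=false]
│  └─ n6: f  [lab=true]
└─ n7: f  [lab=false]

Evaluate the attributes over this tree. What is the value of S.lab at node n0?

24

1. n2.val = true  [true]
2. n3.val = false  [A₀.val == false]
3. n4.depth = -8  [terminal]
4. n5.mk = false  [terminal]
5. n3.lab = -9  [-9]
6. n3.env = false  [e.depth > -8]
7. n2.lab = 9  [A₁.lab + 18]
8. n2.env = false  [A₁.lab > -9]
9. n6.lab = true  [terminal]
10. n1.wid = -8  [A.lab - 17]
11. n1.lab = 11  [11]
12. n7.lab = false  [terminal]
13. n0.wid = 5  [S₁.lab - 6]
14. n0.lab = 24  [S₁.wid * 3 + 48]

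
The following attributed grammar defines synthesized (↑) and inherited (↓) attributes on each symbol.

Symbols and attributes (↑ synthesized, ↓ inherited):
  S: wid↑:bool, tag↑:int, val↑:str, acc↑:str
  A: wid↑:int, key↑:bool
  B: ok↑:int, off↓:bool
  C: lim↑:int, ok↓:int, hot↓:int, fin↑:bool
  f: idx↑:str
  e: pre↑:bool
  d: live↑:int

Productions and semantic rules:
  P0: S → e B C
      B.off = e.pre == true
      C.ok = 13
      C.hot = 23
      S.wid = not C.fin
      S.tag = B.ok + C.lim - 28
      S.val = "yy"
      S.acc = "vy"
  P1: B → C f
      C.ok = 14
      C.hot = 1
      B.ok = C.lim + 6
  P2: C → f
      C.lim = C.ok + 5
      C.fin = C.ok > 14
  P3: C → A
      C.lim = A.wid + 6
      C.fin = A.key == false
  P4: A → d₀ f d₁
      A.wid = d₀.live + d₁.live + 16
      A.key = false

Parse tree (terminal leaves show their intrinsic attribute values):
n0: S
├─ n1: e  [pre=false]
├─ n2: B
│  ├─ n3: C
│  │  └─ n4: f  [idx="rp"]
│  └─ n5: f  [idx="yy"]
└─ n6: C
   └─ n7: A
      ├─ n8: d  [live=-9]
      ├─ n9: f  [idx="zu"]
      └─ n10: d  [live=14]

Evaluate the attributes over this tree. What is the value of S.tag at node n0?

24

1. n1.pre = false  [terminal]
2. n2.off = false  [e.pre == true]
3. n3.ok = 14  [14]
4. n3.hot = 1  [1]
5. n4.idx = "rp"  [terminal]
6. n3.lim = 19  [C.ok + 5]
7. n3.fin = false  [C.ok > 14]
8. n5.idx = "yy"  [terminal]
9. n2.ok = 25  [C.lim + 6]
10. n6.ok = 13  [13]
11. n6.hot = 23  [23]
12. n8.live = -9  [terminal]
13. n9.idx = "zu"  [terminal]
14. n10.live = 14  [terminal]
15. n7.wid = 21  [d₀.live + d₁.live + 16]
16. n7.key = false  [false]
17. n6.lim = 27  [A.wid + 6]
18. n6.fin = true  [A.key == false]
19. n0.wid = false  [not C.fin]
20. n0.tag = 24  [B.ok + C.lim - 28]
21. n0.val = "yy"  ["yy"]
22. n0.acc = "vy"  ["vy"]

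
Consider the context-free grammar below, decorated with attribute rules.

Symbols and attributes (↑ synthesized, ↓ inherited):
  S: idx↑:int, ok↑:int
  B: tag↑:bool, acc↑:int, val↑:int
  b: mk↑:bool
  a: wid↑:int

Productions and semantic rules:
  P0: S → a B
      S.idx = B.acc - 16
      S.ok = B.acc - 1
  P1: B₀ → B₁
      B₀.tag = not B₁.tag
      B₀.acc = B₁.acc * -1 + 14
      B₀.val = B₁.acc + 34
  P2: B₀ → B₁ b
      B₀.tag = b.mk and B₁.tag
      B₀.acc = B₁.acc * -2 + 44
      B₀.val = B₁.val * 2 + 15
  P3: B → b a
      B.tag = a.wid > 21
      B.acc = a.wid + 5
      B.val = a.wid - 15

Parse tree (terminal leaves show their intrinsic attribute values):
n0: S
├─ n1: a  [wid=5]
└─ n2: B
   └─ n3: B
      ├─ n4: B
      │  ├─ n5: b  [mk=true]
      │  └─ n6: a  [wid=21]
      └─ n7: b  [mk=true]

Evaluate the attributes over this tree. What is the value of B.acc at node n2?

1. n1.wid = 5  [terminal]
2. n5.mk = true  [terminal]
3. n6.wid = 21  [terminal]
4. n4.tag = false  [a.wid > 21]
5. n4.acc = 26  [a.wid + 5]
6. n4.val = 6  [a.wid - 15]
7. n7.mk = true  [terminal]
8. n3.tag = false  [b.mk and B₁.tag]
9. n3.acc = -8  [B₁.acc * -2 + 44]
10. n3.val = 27  [B₁.val * 2 + 15]
11. n2.tag = true  [not B₁.tag]
12. n2.acc = 22  [B₁.acc * -1 + 14]
13. n2.val = 26  [B₁.acc + 34]
14. n0.idx = 6  [B.acc - 16]
15. n0.ok = 21  [B.acc - 1]

22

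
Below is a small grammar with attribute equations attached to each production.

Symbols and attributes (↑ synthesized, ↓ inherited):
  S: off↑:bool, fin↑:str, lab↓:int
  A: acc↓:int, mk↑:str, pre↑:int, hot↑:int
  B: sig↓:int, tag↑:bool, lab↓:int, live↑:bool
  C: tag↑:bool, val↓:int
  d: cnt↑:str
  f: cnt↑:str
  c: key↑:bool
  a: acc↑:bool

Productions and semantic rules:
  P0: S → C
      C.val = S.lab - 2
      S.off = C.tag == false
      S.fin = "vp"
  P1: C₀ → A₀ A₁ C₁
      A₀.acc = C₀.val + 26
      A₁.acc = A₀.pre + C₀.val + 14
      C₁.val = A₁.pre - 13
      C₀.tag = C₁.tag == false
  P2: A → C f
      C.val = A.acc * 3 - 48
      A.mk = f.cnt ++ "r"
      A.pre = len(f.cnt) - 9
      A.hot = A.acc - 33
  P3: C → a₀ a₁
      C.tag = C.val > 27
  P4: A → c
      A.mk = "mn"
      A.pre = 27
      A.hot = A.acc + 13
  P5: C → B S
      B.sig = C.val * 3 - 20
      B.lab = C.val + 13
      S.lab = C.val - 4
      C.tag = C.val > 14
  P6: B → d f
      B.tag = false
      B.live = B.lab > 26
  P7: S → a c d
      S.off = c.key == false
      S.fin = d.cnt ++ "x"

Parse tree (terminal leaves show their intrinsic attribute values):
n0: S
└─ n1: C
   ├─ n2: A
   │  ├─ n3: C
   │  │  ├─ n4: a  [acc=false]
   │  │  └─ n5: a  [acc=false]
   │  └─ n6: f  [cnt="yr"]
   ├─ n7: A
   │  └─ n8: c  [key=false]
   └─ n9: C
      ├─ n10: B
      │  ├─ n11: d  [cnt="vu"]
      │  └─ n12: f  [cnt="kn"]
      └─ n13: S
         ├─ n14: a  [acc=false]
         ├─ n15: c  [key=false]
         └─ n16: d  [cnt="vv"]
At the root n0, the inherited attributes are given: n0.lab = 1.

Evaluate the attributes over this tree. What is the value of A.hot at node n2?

-8

1. n0.lab = 1  [given at root]
2. n1.val = -1  [S.lab - 2]
3. n2.acc = 25  [C₀.val + 26]
4. n3.val = 27  [A.acc * 3 - 48]
5. n4.acc = false  [terminal]
6. n5.acc = false  [terminal]
7. n3.tag = false  [C.val > 27]
8. n6.cnt = "yr"  [terminal]
9. n2.mk = "yrr"  [f.cnt ++ "r"]
10. n2.pre = -7  [len(f.cnt) - 9]
11. n2.hot = -8  [A.acc - 33]
12. n7.acc = 6  [A₀.pre + C₀.val + 14]
13. n8.key = false  [terminal]
14. n7.mk = "mn"  ["mn"]
15. n7.pre = 27  [27]
16. n7.hot = 19  [A.acc + 13]
17. n9.val = 14  [A₁.pre - 13]
18. n10.sig = 22  [C.val * 3 - 20]
19. n10.lab = 27  [C.val + 13]
20. n11.cnt = "vu"  [terminal]
21. n12.cnt = "kn"  [terminal]
22. n10.tag = false  [false]
23. n10.live = true  [B.lab > 26]
24. n13.lab = 10  [C.val - 4]
25. n14.acc = false  [terminal]
26. n15.key = false  [terminal]
27. n16.cnt = "vv"  [terminal]
28. n13.off = true  [c.key == false]
29. n13.fin = "vvx"  [d.cnt ++ "x"]
30. n9.tag = false  [C.val > 14]
31. n1.tag = true  [C₁.tag == false]
32. n0.off = false  [C.tag == false]
33. n0.fin = "vp"  ["vp"]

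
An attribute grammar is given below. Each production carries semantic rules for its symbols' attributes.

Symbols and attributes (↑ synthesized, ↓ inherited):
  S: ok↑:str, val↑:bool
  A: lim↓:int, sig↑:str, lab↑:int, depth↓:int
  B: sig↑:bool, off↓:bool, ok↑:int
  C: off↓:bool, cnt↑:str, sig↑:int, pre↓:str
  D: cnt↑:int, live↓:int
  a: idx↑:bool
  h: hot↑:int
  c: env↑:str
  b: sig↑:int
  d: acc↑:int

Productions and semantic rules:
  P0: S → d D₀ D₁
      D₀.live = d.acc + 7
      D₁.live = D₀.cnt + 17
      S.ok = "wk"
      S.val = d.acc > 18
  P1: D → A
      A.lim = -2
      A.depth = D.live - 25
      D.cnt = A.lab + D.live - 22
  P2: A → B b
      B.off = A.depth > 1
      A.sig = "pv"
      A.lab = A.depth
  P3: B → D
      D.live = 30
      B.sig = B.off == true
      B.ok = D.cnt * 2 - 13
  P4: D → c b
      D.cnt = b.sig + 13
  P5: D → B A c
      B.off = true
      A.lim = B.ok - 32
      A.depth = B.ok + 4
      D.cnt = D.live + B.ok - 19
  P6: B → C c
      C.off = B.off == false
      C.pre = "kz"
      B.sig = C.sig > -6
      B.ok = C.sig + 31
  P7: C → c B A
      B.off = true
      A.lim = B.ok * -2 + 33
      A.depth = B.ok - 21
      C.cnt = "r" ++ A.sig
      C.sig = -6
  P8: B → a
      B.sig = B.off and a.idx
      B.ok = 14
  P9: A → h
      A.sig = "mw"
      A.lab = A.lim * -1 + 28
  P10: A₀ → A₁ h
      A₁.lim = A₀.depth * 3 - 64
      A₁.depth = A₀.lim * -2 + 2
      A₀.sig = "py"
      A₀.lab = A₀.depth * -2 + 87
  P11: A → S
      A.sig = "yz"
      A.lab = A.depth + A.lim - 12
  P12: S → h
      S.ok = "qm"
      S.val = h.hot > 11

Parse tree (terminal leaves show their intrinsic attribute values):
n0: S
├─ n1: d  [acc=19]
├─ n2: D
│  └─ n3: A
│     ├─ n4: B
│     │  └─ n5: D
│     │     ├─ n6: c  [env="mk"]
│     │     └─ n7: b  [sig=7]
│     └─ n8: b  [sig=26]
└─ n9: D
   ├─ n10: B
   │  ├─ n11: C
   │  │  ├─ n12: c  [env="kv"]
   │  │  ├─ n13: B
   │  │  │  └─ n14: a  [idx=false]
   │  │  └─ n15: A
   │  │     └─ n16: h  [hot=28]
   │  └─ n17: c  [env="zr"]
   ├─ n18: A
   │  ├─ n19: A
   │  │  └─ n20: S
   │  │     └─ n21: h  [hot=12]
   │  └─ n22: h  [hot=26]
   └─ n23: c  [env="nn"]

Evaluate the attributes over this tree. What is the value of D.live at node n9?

22

1. n1.acc = 19  [terminal]
2. n2.live = 26  [d.acc + 7]
3. n3.lim = -2  [-2]
4. n3.depth = 1  [D.live - 25]
5. n4.off = false  [A.depth > 1]
6. n5.live = 30  [30]
7. n6.env = "mk"  [terminal]
8. n7.sig = 7  [terminal]
9. n5.cnt = 20  [b.sig + 13]
10. n4.sig = false  [B.off == true]
11. n4.ok = 27  [D.cnt * 2 - 13]
12. n8.sig = 26  [terminal]
13. n3.sig = "pv"  ["pv"]
14. n3.lab = 1  [A.depth]
15. n2.cnt = 5  [A.lab + D.live - 22]
16. n9.live = 22  [D₀.cnt + 17]
17. n10.off = true  [true]
18. n11.off = false  [B.off == false]
19. n11.pre = "kz"  ["kz"]
20. n12.env = "kv"  [terminal]
21. n13.off = true  [true]
22. n14.idx = false  [terminal]
23. n13.sig = false  [B.off and a.idx]
24. n13.ok = 14  [14]
25. n15.lim = 5  [B.ok * -2 + 33]
26. n15.depth = -7  [B.ok - 21]
27. n16.hot = 28  [terminal]
28. n15.sig = "mw"  ["mw"]
29. n15.lab = 23  [A.lim * -1 + 28]
30. n11.cnt = "rmw"  ["r" ++ A.sig]
31. n11.sig = -6  [-6]
32. n17.env = "zr"  [terminal]
33. n10.sig = false  [C.sig > -6]
34. n10.ok = 25  [C.sig + 31]
35. n18.lim = -7  [B.ok - 32]
36. n18.depth = 29  [B.ok + 4]
37. n19.lim = 23  [A₀.depth * 3 - 64]
38. n19.depth = 16  [A₀.lim * -2 + 2]
39. n21.hot = 12  [terminal]
40. n20.ok = "qm"  ["qm"]
41. n20.val = true  [h.hot > 11]
42. n19.sig = "yz"  ["yz"]
43. n19.lab = 27  [A.depth + A.lim - 12]
44. n22.hot = 26  [terminal]
45. n18.sig = "py"  ["py"]
46. n18.lab = 29  [A₀.depth * -2 + 87]
47. n23.env = "nn"  [terminal]
48. n9.cnt = 28  [D.live + B.ok - 19]
49. n0.ok = "wk"  ["wk"]
50. n0.val = true  [d.acc > 18]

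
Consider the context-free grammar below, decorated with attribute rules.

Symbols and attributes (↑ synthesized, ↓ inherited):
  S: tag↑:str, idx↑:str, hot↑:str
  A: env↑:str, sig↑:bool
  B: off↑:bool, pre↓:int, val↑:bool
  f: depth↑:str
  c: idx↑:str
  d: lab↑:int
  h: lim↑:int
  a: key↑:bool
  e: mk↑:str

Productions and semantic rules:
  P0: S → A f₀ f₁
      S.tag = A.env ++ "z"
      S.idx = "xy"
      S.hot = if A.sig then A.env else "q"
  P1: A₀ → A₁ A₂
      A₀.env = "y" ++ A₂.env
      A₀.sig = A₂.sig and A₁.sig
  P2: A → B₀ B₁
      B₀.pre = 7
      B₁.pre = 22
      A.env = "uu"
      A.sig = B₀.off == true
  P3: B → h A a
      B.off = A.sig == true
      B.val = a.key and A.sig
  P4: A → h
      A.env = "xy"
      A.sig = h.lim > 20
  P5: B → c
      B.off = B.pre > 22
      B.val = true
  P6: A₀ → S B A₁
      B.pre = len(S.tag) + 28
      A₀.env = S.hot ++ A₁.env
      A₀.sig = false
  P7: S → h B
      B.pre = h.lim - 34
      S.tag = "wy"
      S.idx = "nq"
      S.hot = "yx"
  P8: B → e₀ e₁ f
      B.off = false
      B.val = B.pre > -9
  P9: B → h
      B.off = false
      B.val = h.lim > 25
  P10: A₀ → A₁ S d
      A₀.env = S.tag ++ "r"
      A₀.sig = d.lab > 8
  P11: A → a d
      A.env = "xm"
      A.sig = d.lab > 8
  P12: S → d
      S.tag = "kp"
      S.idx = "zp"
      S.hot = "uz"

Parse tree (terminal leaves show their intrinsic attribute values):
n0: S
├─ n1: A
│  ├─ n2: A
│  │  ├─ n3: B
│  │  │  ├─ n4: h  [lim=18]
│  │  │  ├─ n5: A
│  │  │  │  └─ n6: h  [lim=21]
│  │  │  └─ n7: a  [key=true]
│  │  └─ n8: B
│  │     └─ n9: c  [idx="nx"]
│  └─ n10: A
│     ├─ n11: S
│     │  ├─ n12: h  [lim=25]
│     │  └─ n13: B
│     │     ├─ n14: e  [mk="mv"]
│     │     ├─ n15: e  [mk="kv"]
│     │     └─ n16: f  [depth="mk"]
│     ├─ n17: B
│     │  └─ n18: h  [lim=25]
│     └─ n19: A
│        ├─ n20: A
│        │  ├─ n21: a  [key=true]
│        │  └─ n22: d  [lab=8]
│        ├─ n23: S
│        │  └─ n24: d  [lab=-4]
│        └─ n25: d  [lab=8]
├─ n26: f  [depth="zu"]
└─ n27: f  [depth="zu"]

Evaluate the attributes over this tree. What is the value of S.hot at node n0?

"q"

1. n3.pre = 7  [7]
2. n4.lim = 18  [terminal]
3. n6.lim = 21  [terminal]
4. n5.env = "xy"  ["xy"]
5. n5.sig = true  [h.lim > 20]
6. n7.key = true  [terminal]
7. n3.off = true  [A.sig == true]
8. n3.val = true  [a.key and A.sig]
9. n8.pre = 22  [22]
10. n9.idx = "nx"  [terminal]
11. n8.off = false  [B.pre > 22]
12. n8.val = true  [true]
13. n2.env = "uu"  ["uu"]
14. n2.sig = true  [B₀.off == true]
15. n12.lim = 25  [terminal]
16. n13.pre = -9  [h.lim - 34]
17. n14.mk = "mv"  [terminal]
18. n15.mk = "kv"  [terminal]
19. n16.depth = "mk"  [terminal]
20. n13.off = false  [false]
21. n13.val = false  [B.pre > -9]
22. n11.tag = "wy"  ["wy"]
23. n11.idx = "nq"  ["nq"]
24. n11.hot = "yx"  ["yx"]
25. n17.pre = 30  [len(S.tag) + 28]
26. n18.lim = 25  [terminal]
27. n17.off = false  [false]
28. n17.val = false  [h.lim > 25]
29. n21.key = true  [terminal]
30. n22.lab = 8  [terminal]
31. n20.env = "xm"  ["xm"]
32. n20.sig = false  [d.lab > 8]
33. n24.lab = -4  [terminal]
34. n23.tag = "kp"  ["kp"]
35. n23.idx = "zp"  ["zp"]
36. n23.hot = "uz"  ["uz"]
37. n25.lab = 8  [terminal]
38. n19.env = "kpr"  [S.tag ++ "r"]
39. n19.sig = false  [d.lab > 8]
40. n10.env = "yxkpr"  [S.hot ++ A₁.env]
41. n10.sig = false  [false]
42. n1.env = "yyxkpr"  ["y" ++ A₂.env]
43. n1.sig = false  [A₂.sig and A₁.sig]
44. n26.depth = "zu"  [terminal]
45. n27.depth = "zu"  [terminal]
46. n0.tag = "yyxkprz"  [A.env ++ "z"]
47. n0.idx = "xy"  ["xy"]
48. n0.hot = "q"  [if A.sig then A.env else "q"]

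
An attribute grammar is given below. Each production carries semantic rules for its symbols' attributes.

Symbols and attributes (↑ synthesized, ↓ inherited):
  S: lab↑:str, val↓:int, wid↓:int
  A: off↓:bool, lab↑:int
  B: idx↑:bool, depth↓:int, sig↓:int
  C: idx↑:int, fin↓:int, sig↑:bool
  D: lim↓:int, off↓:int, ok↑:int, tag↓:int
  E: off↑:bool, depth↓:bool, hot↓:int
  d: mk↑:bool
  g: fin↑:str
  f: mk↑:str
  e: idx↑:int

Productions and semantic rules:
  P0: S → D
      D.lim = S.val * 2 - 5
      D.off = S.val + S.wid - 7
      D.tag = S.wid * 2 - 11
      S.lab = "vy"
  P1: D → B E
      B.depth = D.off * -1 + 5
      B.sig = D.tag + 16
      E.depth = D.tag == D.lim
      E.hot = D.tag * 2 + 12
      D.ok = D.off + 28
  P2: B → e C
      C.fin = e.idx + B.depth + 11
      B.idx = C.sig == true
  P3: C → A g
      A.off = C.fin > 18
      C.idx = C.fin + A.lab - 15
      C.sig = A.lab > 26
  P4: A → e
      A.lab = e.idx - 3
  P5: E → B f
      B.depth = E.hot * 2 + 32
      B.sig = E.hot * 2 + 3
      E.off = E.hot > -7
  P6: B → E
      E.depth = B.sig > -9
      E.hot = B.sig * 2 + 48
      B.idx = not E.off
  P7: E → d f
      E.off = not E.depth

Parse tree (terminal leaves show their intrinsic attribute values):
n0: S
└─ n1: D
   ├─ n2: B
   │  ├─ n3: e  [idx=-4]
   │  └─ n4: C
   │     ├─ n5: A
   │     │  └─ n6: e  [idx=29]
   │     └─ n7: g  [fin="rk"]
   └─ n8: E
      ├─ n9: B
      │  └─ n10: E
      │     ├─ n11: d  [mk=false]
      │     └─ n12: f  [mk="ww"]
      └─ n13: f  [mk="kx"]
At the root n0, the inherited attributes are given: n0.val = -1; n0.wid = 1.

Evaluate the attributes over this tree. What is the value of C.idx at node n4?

1. n0.val = -1  [given at root]
2. n0.wid = 1  [given at root]
3. n1.lim = -7  [S.val * 2 - 5]
4. n1.off = -7  [S.val + S.wid - 7]
5. n1.tag = -9  [S.wid * 2 - 11]
6. n2.depth = 12  [D.off * -1 + 5]
7. n2.sig = 7  [D.tag + 16]
8. n3.idx = -4  [terminal]
9. n4.fin = 19  [e.idx + B.depth + 11]
10. n5.off = true  [C.fin > 18]
11. n6.idx = 29  [terminal]
12. n5.lab = 26  [e.idx - 3]
13. n7.fin = "rk"  [terminal]
14. n4.idx = 30  [C.fin + A.lab - 15]
15. n4.sig = false  [A.lab > 26]
16. n2.idx = false  [C.sig == true]
17. n8.depth = false  [D.tag == D.lim]
18. n8.hot = -6  [D.tag * 2 + 12]
19. n9.depth = 20  [E.hot * 2 + 32]
20. n9.sig = -9  [E.hot * 2 + 3]
21. n10.depth = false  [B.sig > -9]
22. n10.hot = 30  [B.sig * 2 + 48]
23. n11.mk = false  [terminal]
24. n12.mk = "ww"  [terminal]
25. n10.off = true  [not E.depth]
26. n9.idx = false  [not E.off]
27. n13.mk = "kx"  [terminal]
28. n8.off = true  [E.hot > -7]
29. n1.ok = 21  [D.off + 28]
30. n0.lab = "vy"  ["vy"]

30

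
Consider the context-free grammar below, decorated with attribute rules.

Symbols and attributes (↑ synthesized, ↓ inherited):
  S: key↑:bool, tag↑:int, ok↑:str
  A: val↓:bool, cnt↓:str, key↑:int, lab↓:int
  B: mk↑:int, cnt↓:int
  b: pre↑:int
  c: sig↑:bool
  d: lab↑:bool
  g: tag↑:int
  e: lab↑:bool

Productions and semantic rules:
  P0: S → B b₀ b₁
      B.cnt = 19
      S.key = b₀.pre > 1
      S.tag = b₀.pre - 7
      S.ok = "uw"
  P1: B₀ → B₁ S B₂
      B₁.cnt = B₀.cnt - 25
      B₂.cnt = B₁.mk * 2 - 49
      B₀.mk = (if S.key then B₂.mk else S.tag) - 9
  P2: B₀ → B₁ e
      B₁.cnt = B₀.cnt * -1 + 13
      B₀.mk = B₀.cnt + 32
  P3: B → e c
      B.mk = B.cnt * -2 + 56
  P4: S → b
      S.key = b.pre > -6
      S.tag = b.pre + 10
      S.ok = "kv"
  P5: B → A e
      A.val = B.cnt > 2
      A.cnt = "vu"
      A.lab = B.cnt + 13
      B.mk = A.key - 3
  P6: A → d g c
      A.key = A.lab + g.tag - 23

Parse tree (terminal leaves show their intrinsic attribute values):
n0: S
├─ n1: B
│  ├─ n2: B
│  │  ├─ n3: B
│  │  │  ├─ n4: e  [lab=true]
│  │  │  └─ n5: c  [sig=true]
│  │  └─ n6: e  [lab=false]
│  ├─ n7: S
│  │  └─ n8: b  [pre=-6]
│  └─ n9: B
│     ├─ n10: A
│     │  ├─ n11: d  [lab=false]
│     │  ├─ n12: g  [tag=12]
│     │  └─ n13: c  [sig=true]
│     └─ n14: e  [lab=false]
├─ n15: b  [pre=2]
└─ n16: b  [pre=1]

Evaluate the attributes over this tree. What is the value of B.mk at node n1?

-5

1. n1.cnt = 19  [19]
2. n2.cnt = -6  [B₀.cnt - 25]
3. n3.cnt = 19  [B₀.cnt * -1 + 13]
4. n4.lab = true  [terminal]
5. n5.sig = true  [terminal]
6. n3.mk = 18  [B.cnt * -2 + 56]
7. n6.lab = false  [terminal]
8. n2.mk = 26  [B₀.cnt + 32]
9. n8.pre = -6  [terminal]
10. n7.key = false  [b.pre > -6]
11. n7.tag = 4  [b.pre + 10]
12. n7.ok = "kv"  ["kv"]
13. n9.cnt = 3  [B₁.mk * 2 - 49]
14. n10.val = true  [B.cnt > 2]
15. n10.cnt = "vu"  ["vu"]
16. n10.lab = 16  [B.cnt + 13]
17. n11.lab = false  [terminal]
18. n12.tag = 12  [terminal]
19. n13.sig = true  [terminal]
20. n10.key = 5  [A.lab + g.tag - 23]
21. n14.lab = false  [terminal]
22. n9.mk = 2  [A.key - 3]
23. n1.mk = -5  [(if S.key then B₂.mk else S.tag) - 9]
24. n15.pre = 2  [terminal]
25. n16.pre = 1  [terminal]
26. n0.key = true  [b₀.pre > 1]
27. n0.tag = -5  [b₀.pre - 7]
28. n0.ok = "uw"  ["uw"]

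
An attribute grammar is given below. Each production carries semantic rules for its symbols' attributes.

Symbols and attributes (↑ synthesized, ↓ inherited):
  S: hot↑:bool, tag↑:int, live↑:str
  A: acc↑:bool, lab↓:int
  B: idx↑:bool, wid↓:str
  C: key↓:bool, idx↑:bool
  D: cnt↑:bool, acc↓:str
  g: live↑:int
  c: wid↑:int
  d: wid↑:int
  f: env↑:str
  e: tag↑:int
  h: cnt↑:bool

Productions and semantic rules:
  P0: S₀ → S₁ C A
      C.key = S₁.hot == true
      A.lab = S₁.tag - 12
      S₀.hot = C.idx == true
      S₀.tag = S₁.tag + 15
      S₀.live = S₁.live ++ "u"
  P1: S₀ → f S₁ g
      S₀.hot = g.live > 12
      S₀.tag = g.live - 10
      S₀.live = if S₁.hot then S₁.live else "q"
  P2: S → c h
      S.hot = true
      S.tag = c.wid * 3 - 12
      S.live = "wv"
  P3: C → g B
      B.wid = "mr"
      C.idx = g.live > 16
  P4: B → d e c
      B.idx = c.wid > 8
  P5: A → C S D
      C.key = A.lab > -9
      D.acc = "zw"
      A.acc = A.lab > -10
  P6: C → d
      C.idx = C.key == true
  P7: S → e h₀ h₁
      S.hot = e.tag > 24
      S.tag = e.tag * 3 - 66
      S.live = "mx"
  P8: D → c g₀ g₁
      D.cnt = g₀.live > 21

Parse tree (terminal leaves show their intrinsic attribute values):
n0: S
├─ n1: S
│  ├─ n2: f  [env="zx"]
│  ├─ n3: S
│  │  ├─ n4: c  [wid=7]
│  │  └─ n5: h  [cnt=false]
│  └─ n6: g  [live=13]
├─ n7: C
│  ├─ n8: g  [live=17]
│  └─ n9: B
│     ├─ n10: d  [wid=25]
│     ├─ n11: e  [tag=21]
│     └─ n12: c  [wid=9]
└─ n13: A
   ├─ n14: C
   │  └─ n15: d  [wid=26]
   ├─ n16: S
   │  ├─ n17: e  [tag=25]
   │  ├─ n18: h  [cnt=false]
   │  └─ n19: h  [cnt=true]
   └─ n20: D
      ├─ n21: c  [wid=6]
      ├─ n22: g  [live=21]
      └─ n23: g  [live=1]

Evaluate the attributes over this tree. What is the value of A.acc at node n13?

1. n2.env = "zx"  [terminal]
2. n4.wid = 7  [terminal]
3. n5.cnt = false  [terminal]
4. n3.hot = true  [true]
5. n3.tag = 9  [c.wid * 3 - 12]
6. n3.live = "wv"  ["wv"]
7. n6.live = 13  [terminal]
8. n1.hot = true  [g.live > 12]
9. n1.tag = 3  [g.live - 10]
10. n1.live = "wv"  [if S₁.hot then S₁.live else "q"]
11. n7.key = true  [S₁.hot == true]
12. n8.live = 17  [terminal]
13. n9.wid = "mr"  ["mr"]
14. n10.wid = 25  [terminal]
15. n11.tag = 21  [terminal]
16. n12.wid = 9  [terminal]
17. n9.idx = true  [c.wid > 8]
18. n7.idx = true  [g.live > 16]
19. n13.lab = -9  [S₁.tag - 12]
20. n14.key = false  [A.lab > -9]
21. n15.wid = 26  [terminal]
22. n14.idx = false  [C.key == true]
23. n17.tag = 25  [terminal]
24. n18.cnt = false  [terminal]
25. n19.cnt = true  [terminal]
26. n16.hot = true  [e.tag > 24]
27. n16.tag = 9  [e.tag * 3 - 66]
28. n16.live = "mx"  ["mx"]
29. n20.acc = "zw"  ["zw"]
30. n21.wid = 6  [terminal]
31. n22.live = 21  [terminal]
32. n23.live = 1  [terminal]
33. n20.cnt = false  [g₀.live > 21]
34. n13.acc = true  [A.lab > -10]
35. n0.hot = true  [C.idx == true]
36. n0.tag = 18  [S₁.tag + 15]
37. n0.live = "wvu"  [S₁.live ++ "u"]

true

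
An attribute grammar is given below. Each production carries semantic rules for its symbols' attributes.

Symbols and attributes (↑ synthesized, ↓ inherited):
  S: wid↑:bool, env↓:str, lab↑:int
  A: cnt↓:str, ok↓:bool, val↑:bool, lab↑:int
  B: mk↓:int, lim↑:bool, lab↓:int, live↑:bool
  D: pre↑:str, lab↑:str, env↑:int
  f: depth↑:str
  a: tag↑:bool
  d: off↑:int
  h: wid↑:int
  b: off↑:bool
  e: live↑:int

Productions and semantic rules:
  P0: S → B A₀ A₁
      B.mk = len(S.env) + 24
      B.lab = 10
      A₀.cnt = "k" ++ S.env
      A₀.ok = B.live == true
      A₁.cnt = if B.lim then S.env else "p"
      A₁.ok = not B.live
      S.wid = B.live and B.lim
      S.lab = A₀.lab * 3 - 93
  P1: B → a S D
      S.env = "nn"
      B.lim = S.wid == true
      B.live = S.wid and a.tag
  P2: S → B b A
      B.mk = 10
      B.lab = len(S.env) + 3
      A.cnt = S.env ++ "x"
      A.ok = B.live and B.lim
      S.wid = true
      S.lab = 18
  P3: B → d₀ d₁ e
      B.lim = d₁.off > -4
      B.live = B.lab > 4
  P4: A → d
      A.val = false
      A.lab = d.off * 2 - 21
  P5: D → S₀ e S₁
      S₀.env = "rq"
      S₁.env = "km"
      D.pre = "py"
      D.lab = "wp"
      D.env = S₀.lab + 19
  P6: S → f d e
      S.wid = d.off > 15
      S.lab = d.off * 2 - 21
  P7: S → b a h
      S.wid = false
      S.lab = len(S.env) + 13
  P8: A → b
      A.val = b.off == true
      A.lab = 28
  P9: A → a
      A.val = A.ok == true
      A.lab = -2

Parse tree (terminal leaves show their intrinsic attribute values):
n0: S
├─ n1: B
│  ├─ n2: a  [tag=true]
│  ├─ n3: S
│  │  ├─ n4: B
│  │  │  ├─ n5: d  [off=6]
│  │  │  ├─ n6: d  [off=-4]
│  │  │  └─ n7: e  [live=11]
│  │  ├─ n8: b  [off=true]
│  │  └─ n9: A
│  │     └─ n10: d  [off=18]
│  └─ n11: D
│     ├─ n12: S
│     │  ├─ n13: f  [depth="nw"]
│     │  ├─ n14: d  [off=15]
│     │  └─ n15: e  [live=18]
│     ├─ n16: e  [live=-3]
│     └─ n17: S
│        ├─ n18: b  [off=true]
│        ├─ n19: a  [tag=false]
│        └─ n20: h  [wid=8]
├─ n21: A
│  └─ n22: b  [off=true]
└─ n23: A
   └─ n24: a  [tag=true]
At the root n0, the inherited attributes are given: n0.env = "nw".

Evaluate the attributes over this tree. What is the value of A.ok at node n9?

false

1. n0.env = "nw"  [given at root]
2. n1.mk = 26  [len(S.env) + 24]
3. n1.lab = 10  [10]
4. n2.tag = true  [terminal]
5. n3.env = "nn"  ["nn"]
6. n4.mk = 10  [10]
7. n4.lab = 5  [len(S.env) + 3]
8. n5.off = 6  [terminal]
9. n6.off = -4  [terminal]
10. n7.live = 11  [terminal]
11. n4.lim = false  [d₁.off > -4]
12. n4.live = true  [B.lab > 4]
13. n8.off = true  [terminal]
14. n9.cnt = "nnx"  [S.env ++ "x"]
15. n9.ok = false  [B.live and B.lim]
16. n10.off = 18  [terminal]
17. n9.val = false  [false]
18. n9.lab = 15  [d.off * 2 - 21]
19. n3.wid = true  [true]
20. n3.lab = 18  [18]
21. n12.env = "rq"  ["rq"]
22. n13.depth = "nw"  [terminal]
23. n14.off = 15  [terminal]
24. n15.live = 18  [terminal]
25. n12.wid = false  [d.off > 15]
26. n12.lab = 9  [d.off * 2 - 21]
27. n16.live = -3  [terminal]
28. n17.env = "km"  ["km"]
29. n18.off = true  [terminal]
30. n19.tag = false  [terminal]
31. n20.wid = 8  [terminal]
32. n17.wid = false  [false]
33. n17.lab = 15  [len(S.env) + 13]
34. n11.pre = "py"  ["py"]
35. n11.lab = "wp"  ["wp"]
36. n11.env = 28  [S₀.lab + 19]
37. n1.lim = true  [S.wid == true]
38. n1.live = true  [S.wid and a.tag]
39. n21.cnt = "knw"  ["k" ++ S.env]
40. n21.ok = true  [B.live == true]
41. n22.off = true  [terminal]
42. n21.val = true  [b.off == true]
43. n21.lab = 28  [28]
44. n23.cnt = "nw"  [if B.lim then S.env else "p"]
45. n23.ok = false  [not B.live]
46. n24.tag = true  [terminal]
47. n23.val = false  [A.ok == true]
48. n23.lab = -2  [-2]
49. n0.wid = true  [B.live and B.lim]
50. n0.lab = -9  [A₀.lab * 3 - 93]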